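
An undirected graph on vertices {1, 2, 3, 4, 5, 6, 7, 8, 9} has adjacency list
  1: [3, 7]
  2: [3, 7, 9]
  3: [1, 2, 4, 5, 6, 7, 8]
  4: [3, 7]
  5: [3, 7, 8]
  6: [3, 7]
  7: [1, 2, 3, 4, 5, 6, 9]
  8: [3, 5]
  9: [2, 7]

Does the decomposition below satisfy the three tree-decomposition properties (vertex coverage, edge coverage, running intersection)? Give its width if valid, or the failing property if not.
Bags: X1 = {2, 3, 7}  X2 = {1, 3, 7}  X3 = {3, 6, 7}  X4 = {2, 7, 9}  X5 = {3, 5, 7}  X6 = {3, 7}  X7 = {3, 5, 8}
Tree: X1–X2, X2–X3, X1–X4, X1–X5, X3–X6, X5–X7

A tree decomposition must satisfy three properties: every vertex lies in some bag; for every edge, both endpoints lie together in some bag; and for every vertex, the bags containing it form a connected subtree. Here vertex 4 appears in no bag, so the decomposition is invalid.

No — vertex 4 appears in no bag.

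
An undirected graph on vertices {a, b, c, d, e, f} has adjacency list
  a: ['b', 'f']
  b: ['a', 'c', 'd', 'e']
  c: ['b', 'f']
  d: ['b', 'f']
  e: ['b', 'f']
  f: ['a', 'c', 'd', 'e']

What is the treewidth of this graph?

A width-2 tree decomposition is:
Bags: B1 = {b, e, f}  B2 = {b, c, f}  B3 = {b, d, f}  B4 = {a, b, f}
Tree: B1–B2, B2–B3, B3–B4
The largest bag has 3 vertices, giving width 2; this decomposition certifies tw(G) ≤ 2. For the lower bound, G contains the cycle e–b–c–f–e, so G is not a forest; only forests have treewidth ≤ 1, hence tw(G) ≥ 2. The upper and lower bounds meet at 2, so that is the treewidth.

2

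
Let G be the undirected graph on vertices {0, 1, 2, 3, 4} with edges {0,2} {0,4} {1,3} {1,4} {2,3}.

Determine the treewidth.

A width-2 tree decomposition is:
Bags: B1 = {0, 1, 4}  B2 = {0, 1, 3}  B3 = {0, 2, 3}
Tree: B1–B2, B2–B3
The largest bag has 3 vertices, giving width 2; this decomposition certifies tw(G) ≤ 2. Since 0–4–1–3–2–0 is a cycle in G, G is not acyclic. Forests are exactly the graphs of treewidth ≤ 1, so tw(G) ≥ 2. Therefore the treewidth is 2.

2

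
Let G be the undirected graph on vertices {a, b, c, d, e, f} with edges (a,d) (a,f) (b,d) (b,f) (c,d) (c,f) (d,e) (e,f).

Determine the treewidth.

A width-2 tree decomposition is:
Bags: B1 = {c, d, f}  B2 = {a, d, f}  B3 = {d, e, f}  B4 = {b, d, f}
Tree: B1–B2, B2–B3, B3–B4
Every bag has size at most 3, so the width is 3 − 1 = 2 and tw(G) ≤ 2. For the lower bound, G contains the cycle c–d–a–f–c, so G is not a forest; only forests have treewidth ≤ 1, hence tw(G) ≥ 2. Therefore the treewidth is 2.

2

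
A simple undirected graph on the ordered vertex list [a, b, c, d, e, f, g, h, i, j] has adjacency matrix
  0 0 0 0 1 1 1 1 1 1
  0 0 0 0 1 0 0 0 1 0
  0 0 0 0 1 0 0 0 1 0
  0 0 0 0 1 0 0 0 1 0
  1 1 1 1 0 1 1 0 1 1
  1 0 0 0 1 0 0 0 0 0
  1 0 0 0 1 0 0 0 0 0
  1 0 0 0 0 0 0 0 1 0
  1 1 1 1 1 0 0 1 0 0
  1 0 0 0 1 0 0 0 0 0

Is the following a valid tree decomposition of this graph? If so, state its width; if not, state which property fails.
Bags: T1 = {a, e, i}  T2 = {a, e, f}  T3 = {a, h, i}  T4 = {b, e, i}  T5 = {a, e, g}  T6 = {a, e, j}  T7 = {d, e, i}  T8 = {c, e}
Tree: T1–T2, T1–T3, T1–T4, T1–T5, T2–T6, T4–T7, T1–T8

No — edge (i,c) lies in no bag.

A tree decomposition must satisfy three properties: every vertex lies in some bag; for every edge, both endpoints lie together in some bag; and for every vertex, the bags containing it form a connected subtree. Here edge (i,c) lies in no bag, so the decomposition is invalid.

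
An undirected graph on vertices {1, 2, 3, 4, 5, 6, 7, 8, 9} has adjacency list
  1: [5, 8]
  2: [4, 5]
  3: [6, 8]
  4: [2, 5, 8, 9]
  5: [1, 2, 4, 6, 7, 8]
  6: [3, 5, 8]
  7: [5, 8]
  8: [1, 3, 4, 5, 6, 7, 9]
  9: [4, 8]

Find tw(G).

A width-2 tree decomposition is:
Bags: B1 = {5, 7, 8}  B2 = {4, 5, 8}  B3 = {1, 5, 8}  B4 = {4, 8, 9}  B5 = {2, 4, 5}  B6 = {5, 6, 8}  B7 = {3, 6, 8}
Tree: B1–B2, B2–B3, B2–B4, B2–B5, B3–B6, B6–B7
The largest bag has 3 vertices, giving width 2; this decomposition certifies tw(G) ≤ 2. On the other hand G contains the 3-clique {4, 8, 9}. A clique must lie in a single bag of any decomposition, so no decomposition can have width below 2. Hence tw(G) = 2 exactly.

2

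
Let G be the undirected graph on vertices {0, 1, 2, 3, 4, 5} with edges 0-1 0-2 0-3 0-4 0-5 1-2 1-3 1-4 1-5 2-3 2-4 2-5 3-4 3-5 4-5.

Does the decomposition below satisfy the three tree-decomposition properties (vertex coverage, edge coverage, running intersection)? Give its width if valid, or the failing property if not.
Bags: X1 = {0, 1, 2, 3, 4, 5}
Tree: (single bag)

Every vertex of G appears in some bag (union = {0, 1, 2, 3, 4, 5}); every edge is covered by a bag; and for each vertex v the set of bags containing v is connected in the bag tree. The decomposition is therefore valid. The largest bag has 6 vertices, so the width is 5.

Yes; width 5.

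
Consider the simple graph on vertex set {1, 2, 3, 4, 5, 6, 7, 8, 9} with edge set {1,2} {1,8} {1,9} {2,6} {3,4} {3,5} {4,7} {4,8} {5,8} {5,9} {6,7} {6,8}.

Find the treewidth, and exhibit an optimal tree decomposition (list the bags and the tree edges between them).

Every bag has size at most 4, so the width is 4 − 1 = 3 and tw(G) ≤ 3. For the lower bound: the 4 vertex sets {1,2,9}, {5}, {8}, {3,4,6,7} are disjoint, each induces a connected subgraph, and every pair is joined by at least one edge of G. Contracting each set to a single vertex therefore yields K_{4} as a minor, and since treewidth is minor-monotone, tw(G) ≥ tw(K_{4}) = 3. Therefore the treewidth is 3.

Treewidth 3.
One such decomposition:
Bags: B1 = {1, 2, 5, 9}  B2 = {1, 2, 5, 8}  B3 = {2, 5, 6, 8}  B4 = {3, 5, 6, 8}  B5 = {3, 4, 6, 8}  B6 = {3, 4, 6, 7}
Tree: B1–B2, B2–B3, B3–B4, B4–B5, B5–B6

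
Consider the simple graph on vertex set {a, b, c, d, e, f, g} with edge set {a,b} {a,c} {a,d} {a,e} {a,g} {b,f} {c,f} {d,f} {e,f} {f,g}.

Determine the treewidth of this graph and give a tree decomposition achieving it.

Every bag has size at most 3, so the width is 3 − 1 = 2 and tw(G) ≤ 2. The edges a–g–f–b–a form a cycle, so G is not a tree and its treewidth is at least 2. Combining the bounds, tw(G) = 2.

Treewidth 2.
One optimal decomposition is:
Bags: B1 = {a, f, g}  B2 = {a, b, f}  B3 = {a, c, f}  B4 = {a, e, f}  B5 = {a, d, f}
Tree: B1–B2, B2–B3, B3–B4, B4–B5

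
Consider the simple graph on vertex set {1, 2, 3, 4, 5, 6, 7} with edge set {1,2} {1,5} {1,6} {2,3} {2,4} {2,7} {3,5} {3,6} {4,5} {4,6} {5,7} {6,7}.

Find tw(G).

A width-3 tree decomposition is:
Bags: B1 = {2, 3, 5, 6}  B2 = {2, 5, 6, 7}  B3 = {2, 4, 5, 6}  B4 = {1, 2, 5, 6}
Tree: B1–B2, B2–B3, B3–B4
The largest bag has 4 vertices, giving width 3; this decomposition certifies tw(G) ≤ 3. For the lower bound: the 4 vertex sets {3,6}, {2,7}, {5}, {4} are disjoint, each induces a connected subgraph, and every pair is joined by at least one edge of G. Contracting each set to a single vertex therefore yields K_{4} as a minor, and since treewidth is minor-monotone, tw(G) ≥ tw(K_{4}) = 3. Therefore the treewidth is 3.

3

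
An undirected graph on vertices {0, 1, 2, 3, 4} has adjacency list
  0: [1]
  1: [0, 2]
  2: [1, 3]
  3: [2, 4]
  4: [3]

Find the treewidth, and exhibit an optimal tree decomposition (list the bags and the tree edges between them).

The largest bag has 2 vertices, giving width 1; this decomposition certifies tw(G) ≤ 1. G has an edge, so its treewidth is at least 1. Hence tw(G) = 1 exactly.

Treewidth 1.
One such decomposition:
Bags: B1 = {0, 1}  B2 = {1, 2}  B3 = {2, 3}  B4 = {3, 4}
Tree: B1–B2, B2–B3, B3–B4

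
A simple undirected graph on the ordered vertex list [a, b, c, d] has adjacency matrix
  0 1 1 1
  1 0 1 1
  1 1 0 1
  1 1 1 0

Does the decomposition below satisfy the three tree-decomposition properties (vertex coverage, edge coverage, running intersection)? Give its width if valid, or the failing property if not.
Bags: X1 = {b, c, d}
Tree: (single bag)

No — vertex a appears in no bag.

A tree decomposition must satisfy three properties: every vertex lies in some bag; for every edge, both endpoints lie together in some bag; and for every vertex, the bags containing it form a connected subtree. Here vertex a appears in no bag, so the decomposition is invalid.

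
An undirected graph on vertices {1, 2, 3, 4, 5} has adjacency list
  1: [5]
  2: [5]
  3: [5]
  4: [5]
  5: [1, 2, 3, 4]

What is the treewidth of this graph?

1

A width-1 tree decomposition is:
Bags: B1 = {1, 5}  B2 = {3, 5}  B3 = {4, 5}  B4 = {2, 5}
Tree: B1–B2, B1–B3, B2–B4
Each bag holds 2 vertices, so the decomposition has width 1, which upper-bounds the treewidth. Any graph with an edge has treewidth ≥ 1, and G has the edge 1–5. The upper and lower bounds meet at 1, so that is the treewidth.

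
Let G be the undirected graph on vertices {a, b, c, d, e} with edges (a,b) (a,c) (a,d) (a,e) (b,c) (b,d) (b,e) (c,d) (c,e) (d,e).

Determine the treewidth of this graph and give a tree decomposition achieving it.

A single bag containing all 5 vertices is trivially a valid decomposition of width 4. For the lower bound, the 5 vertices {a, b, c, d, e} are pairwise adjacent, and any tree decomposition puts a clique entirely inside one bag — forcing width ≥ 4. The upper and lower bounds meet at 4, so that is the treewidth.

Treewidth 4.
One optimal decomposition is:
Bags: B1 = {a, b, c, d, e}
Tree: (single bag)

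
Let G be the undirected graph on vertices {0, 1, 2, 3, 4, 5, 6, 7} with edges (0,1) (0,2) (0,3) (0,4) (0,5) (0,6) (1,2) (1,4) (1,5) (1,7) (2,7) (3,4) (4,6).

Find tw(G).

2

A width-2 tree decomposition is:
Bags: B1 = {0, 1, 2}  B2 = {1, 2, 7}  B3 = {0, 1, 5}  B4 = {0, 1, 4}  B5 = {0, 4, 6}  B6 = {0, 3, 4}
Tree: B1–B2, B1–B3, B3–B4, B4–B5, B5–B6
Each bag holds 3 vertices, so the decomposition has width 2, which upper-bounds the treewidth. On the other hand G contains the 3-clique {0, 1, 2}. A clique must lie in a single bag of any decomposition, so no decomposition can have width below 2. Hence tw(G) = 2 exactly.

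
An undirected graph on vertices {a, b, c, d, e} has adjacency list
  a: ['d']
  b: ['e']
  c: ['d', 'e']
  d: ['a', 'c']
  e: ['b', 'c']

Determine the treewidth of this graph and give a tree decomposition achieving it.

Treewidth 1.
Bags: B1 = {b, e}  B2 = {c, e}  B3 = {c, d}  B4 = {a, d}
Tree: B1–B2, B2–B3, B3–B4

The largest bag has 2 vertices, giving width 1; this decomposition certifies tw(G) ≤ 1. G has an edge, so its treewidth is at least 1. Therefore the treewidth is 1.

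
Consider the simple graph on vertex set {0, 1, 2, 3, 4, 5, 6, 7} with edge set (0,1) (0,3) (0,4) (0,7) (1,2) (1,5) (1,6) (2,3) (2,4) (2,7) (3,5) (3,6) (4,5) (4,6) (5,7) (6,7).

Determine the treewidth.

A width-4 tree decomposition is:
Bags: B1 = {1, 3, 4, 5, 7}  B2 = {1, 2, 3, 4, 7}  B3 = {0, 1, 3, 4, 7}  B4 = {1, 3, 4, 6, 7}
Tree: B1–B2, B2–B3, B3–B4
The largest bag has 5 vertices, giving width 4; this decomposition certifies tw(G) ≤ 4. For the lower bound: the 5 vertex sets {5,7}, {2,4}, {0,1}, {3}, {6} are disjoint, each induces a connected subgraph, and every pair is joined by at least one edge of G. Contracting each set to a single vertex therefore yields K_{5} as a minor, and since treewidth is minor-monotone, tw(G) ≥ tw(K_{5}) = 4. Therefore the treewidth is 4.

4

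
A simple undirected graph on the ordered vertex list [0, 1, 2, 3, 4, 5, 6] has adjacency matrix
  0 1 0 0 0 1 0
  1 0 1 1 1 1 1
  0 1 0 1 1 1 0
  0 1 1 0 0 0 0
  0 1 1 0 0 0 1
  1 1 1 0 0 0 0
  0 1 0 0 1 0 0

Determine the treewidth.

A width-2 tree decomposition is:
Bags: B1 = {1, 2, 4}  B2 = {1, 2, 5}  B3 = {0, 1, 5}  B4 = {1, 4, 6}  B5 = {1, 2, 3}
Tree: B1–B2, B2–B3, B1–B4, B1–B5
Each bag holds 3 vertices, so the decomposition has width 2, which upper-bounds the treewidth. For the lower bound, the 3 vertices {0, 1, 5} are pairwise adjacent, and any tree decomposition puts a clique entirely inside one bag — forcing width ≥ 2. Therefore the treewidth is 2.

2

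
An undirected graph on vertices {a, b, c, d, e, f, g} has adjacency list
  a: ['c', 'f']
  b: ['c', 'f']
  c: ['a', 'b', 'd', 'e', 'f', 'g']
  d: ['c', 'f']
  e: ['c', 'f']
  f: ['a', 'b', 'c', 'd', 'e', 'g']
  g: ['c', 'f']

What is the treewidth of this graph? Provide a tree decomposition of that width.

Treewidth 2.
One optimal decomposition is:
Bags: B1 = {c, d, f}  B2 = {b, c, f}  B3 = {c, f, g}  B4 = {c, e, f}  B5 = {a, c, f}
Tree: B1–B2, B1–B3, B1–B4, B3–B5

Each bag holds 3 vertices, so the decomposition has width 2, which upper-bounds the treewidth. For the lower bound, the 3 vertices {c, d, f} are pairwise adjacent, and any tree decomposition puts a clique entirely inside one bag — forcing width ≥ 2. Combining the bounds, tw(G) = 2.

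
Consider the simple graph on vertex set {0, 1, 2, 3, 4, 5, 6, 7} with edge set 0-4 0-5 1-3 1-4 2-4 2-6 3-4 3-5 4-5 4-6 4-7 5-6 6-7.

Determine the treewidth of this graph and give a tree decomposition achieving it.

Treewidth 2.
One optimal decomposition is:
Bags: B1 = {3, 4, 5}  B2 = {0, 4, 5}  B3 = {4, 5, 6}  B4 = {4, 6, 7}  B5 = {1, 3, 4}  B6 = {2, 4, 6}
Tree: B1–B2, B1–B3, B3–B4, B1–B5, B4–B6

Every bag has size at most 3, so the width is 3 − 1 = 2 and tw(G) ≤ 2. Conversely, {1, 3, 4} is a clique of size 3, and the vertices of any clique must share a bag in every tree decomposition; so some bag has ≥ 3 vertices and tw(G) ≥ 2. Combining the bounds, tw(G) = 2.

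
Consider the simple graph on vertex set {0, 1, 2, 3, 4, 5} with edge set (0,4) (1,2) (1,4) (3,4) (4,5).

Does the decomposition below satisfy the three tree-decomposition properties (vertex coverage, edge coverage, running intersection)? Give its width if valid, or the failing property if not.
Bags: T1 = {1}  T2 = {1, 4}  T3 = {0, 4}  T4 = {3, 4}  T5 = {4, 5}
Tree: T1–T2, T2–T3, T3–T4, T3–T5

A tree decomposition must satisfy three properties: every vertex lies in some bag; for every edge, both endpoints lie together in some bag; and for every vertex, the bags containing it form a connected subtree. Here vertex 2 appears in no bag, so the decomposition is invalid.

No — vertex 2 appears in no bag.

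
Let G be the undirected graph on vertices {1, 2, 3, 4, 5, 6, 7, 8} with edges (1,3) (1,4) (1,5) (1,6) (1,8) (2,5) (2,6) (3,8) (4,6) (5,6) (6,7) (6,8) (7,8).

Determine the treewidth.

A width-2 tree decomposition is:
Bags: B1 = {2, 5, 6}  B2 = {1, 5, 6}  B3 = {1, 6, 8}  B4 = {1, 4, 6}  B5 = {1, 3, 8}  B6 = {6, 7, 8}
Tree: B1–B2, B2–B3, B3–B4, B3–B5, B3–B6
Each bag holds 3 vertices, so the decomposition has width 2, which upper-bounds the treewidth. For the lower bound, the 3 vertices {1, 3, 8} are pairwise adjacent, and any tree decomposition puts a clique entirely inside one bag — forcing width ≥ 2. Therefore the treewidth is 2.

2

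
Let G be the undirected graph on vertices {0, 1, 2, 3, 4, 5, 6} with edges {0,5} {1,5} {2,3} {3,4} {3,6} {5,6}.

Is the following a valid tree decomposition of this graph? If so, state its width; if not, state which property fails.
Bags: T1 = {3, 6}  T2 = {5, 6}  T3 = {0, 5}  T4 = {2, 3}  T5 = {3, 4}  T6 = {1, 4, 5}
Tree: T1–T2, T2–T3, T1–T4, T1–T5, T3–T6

A tree decomposition must satisfy three properties: every vertex lies in some bag; for every edge, both endpoints lie together in some bag; and for every vertex, the bags containing it form a connected subtree. Here bags containing vertex 4 are not connected in the tree, so the decomposition is invalid.

No — bags containing vertex 4 are not connected in the tree.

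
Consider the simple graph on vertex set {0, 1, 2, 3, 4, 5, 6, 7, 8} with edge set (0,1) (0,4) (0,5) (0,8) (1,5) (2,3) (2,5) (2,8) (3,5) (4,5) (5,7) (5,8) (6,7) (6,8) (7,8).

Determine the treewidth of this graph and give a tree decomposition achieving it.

The largest bag has 3 vertices, giving width 2; this decomposition certifies tw(G) ≤ 2. Conversely, {0, 5, 8} is a clique of size 3, and the vertices of any clique must share a bag in every tree decomposition; so some bag has ≥ 3 vertices and tw(G) ≥ 2. Therefore the treewidth is 2.

Treewidth 2.
Bags: B1 = {2, 5, 8}  B2 = {0, 5, 8}  B3 = {5, 7, 8}  B4 = {0, 4, 5}  B5 = {6, 7, 8}  B6 = {0, 1, 5}  B7 = {2, 3, 5}
Tree: B1–B2, B2–B3, B2–B4, B3–B5, B2–B6, B1–B7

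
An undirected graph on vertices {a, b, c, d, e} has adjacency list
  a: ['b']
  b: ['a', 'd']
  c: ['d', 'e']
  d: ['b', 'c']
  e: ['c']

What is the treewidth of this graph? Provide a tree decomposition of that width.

Treewidth 1.
One such decomposition:
Bags: B1 = {c, e}  B2 = {c, d}  B3 = {b, d}  B4 = {a, b}
Tree: B1–B2, B2–B3, B3–B4

Each bag holds 2 vertices, so the decomposition has width 1, which upper-bounds the treewidth. Since G has at least one edge (e.g. e–c), it is not an edgeless graph, so tw(G) ≥ 1. Therefore the treewidth is 1.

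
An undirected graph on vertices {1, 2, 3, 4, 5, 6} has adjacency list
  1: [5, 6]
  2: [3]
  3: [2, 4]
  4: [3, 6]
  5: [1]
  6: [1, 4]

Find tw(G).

A width-1 tree decomposition is:
Bags: B1 = {1, 5}  B2 = {1, 6}  B3 = {4, 6}  B4 = {3, 4}  B5 = {2, 3}
Tree: B1–B2, B2–B3, B3–B4, B4–B5
Every bag has size at most 2, so the width is 2 − 1 = 1 and tw(G) ≤ 1. Since G has at least one edge (e.g. 5–1), it is not an edgeless graph, so tw(G) ≥ 1. Therefore the treewidth is 1.

1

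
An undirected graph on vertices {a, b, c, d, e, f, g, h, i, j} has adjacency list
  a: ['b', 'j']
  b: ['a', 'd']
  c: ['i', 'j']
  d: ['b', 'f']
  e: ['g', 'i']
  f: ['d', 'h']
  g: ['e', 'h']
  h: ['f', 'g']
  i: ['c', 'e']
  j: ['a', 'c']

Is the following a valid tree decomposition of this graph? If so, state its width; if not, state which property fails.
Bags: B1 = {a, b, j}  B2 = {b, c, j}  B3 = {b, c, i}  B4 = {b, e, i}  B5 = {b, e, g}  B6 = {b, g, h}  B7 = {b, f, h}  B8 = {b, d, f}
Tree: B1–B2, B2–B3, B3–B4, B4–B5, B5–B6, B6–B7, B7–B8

Yes; width 2.

Checking the three conditions: (i) the bags cover all of {a, b, c, d, e, f, g, h, i, j}; (ii) for each edge, some bag contains both endpoints; (iii) the bags containing any fixed vertex form a subtree. All hold, so the decomposition is valid with width 3 − 1 = 2.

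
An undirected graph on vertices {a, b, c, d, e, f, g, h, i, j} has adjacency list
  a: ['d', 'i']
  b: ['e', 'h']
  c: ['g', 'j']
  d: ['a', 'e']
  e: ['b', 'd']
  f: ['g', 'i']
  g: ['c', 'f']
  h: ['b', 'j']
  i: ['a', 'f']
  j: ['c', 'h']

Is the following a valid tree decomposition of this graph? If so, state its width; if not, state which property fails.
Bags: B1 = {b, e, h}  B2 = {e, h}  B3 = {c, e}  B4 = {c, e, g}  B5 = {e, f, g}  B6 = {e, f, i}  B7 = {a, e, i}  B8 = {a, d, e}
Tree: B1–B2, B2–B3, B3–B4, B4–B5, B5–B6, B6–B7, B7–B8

No — vertex j appears in no bag.

A tree decomposition must satisfy three properties: every vertex lies in some bag; for every edge, both endpoints lie together in some bag; and for every vertex, the bags containing it form a connected subtree. Here vertex j appears in no bag, so the decomposition is invalid.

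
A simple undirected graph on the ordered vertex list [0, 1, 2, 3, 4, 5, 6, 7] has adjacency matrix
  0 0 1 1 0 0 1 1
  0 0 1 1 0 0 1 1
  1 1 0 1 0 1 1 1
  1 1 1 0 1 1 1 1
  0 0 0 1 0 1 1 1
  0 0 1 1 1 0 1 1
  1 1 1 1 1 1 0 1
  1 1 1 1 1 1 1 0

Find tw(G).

A width-4 tree decomposition is:
Bags: B1 = {1, 2, 3, 6, 7}  B2 = {2, 3, 5, 6, 7}  B3 = {0, 2, 3, 6, 7}  B4 = {3, 4, 5, 6, 7}
Tree: B1–B2, B2–B3, B2–B4
Each bag holds 5 vertices, so the decomposition has width 4, which upper-bounds the treewidth. On the other hand G contains the 5-clique {0, 2, 3, 6, 7}. A clique must lie in a single bag of any decomposition, so no decomposition can have width below 4. Therefore the treewidth is 4.

4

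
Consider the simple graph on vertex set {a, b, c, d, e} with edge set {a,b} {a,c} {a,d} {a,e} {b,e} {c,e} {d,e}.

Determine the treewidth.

2

A width-2 tree decomposition is:
Bags: B1 = {a, d, e}  B2 = {a, b, e}  B3 = {a, c, e}
Tree: B1–B2, B2–B3
The largest bag has 3 vertices, giving width 2; this decomposition certifies tw(G) ≤ 2. Conversely, {a, d, e} is a clique of size 3, and the vertices of any clique must share a bag in every tree decomposition; so some bag has ≥ 3 vertices and tw(G) ≥ 2. Combining the bounds, tw(G) = 2.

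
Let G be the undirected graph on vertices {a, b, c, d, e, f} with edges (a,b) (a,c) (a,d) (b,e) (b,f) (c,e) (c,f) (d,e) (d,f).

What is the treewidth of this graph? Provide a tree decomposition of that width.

Every bag has size at most 4, so the width is 4 − 1 = 3 and tw(G) ≤ 3. For the lower bound: the 4 vertex sets {b,f}, {d,e}, {c}, {a} are disjoint, each induces a connected subgraph, and every pair is joined by at least one edge of G. Contracting each set to a single vertex therefore yields K_{4} as a minor, and since treewidth is minor-monotone, tw(G) ≥ tw(K_{4}) = 3. Therefore the treewidth is 3.

Treewidth 3.
Bags: B1 = {b, c, d, f}  B2 = {b, c, d, e}  B3 = {a, b, c, d}
Tree: B1–B2, B2–B3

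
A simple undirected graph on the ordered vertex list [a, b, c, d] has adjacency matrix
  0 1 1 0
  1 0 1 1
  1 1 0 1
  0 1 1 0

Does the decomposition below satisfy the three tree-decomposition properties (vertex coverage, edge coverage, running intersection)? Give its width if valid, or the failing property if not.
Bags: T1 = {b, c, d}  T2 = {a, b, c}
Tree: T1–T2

Vertex coverage: the bags together contain {a, b, c, d}, the full vertex set. Edge coverage: each edge of G has both endpoints in at least one bag. Running intersection: for every vertex, the bags containing it form a connected subtree. All three properties hold, so this is a valid tree decomposition of width max|bag| − 1 = 2, and hence tw(G) ≤ 2.

Yes; width 2.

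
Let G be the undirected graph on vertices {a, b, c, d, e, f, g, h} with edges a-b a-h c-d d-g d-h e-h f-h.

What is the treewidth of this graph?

1

A width-1 tree decomposition is:
Bags: B1 = {d, g}  B2 = {c, d}  B3 = {d, h}  B4 = {a, h}  B5 = {e, h}  B6 = {f, h}  B7 = {a, b}
Tree: B1–B2, B1–B3, B3–B4, B3–B5, B3–B6, B4–B7
Each bag holds 2 vertices, so the decomposition has width 1, which upper-bounds the treewidth. Since G has at least one edge (e.g. g–d), it is not an edgeless graph, so tw(G) ≥ 1. Hence tw(G) = 1 exactly.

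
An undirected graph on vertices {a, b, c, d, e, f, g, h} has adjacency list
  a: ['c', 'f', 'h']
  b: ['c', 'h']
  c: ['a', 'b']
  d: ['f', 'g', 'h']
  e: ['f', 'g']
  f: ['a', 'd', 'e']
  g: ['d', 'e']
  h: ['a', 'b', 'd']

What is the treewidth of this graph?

A width-2 tree decomposition is:
Bags: B1 = {b, c, h}  B2 = {a, c, h}  B3 = {a, d, h}  B4 = {a, d, f}  B5 = {d, f, g}  B6 = {e, f, g}
Tree: B1–B2, B2–B3, B3–B4, B4–B5, B5–B6
Each bag holds 3 vertices, so the decomposition has width 2, which upper-bounds the treewidth. Since b–c–a–h–b is a cycle in G, G is not acyclic. Forests are exactly the graphs of treewidth ≤ 1, so tw(G) ≥ 2. Hence tw(G) = 2 exactly.

2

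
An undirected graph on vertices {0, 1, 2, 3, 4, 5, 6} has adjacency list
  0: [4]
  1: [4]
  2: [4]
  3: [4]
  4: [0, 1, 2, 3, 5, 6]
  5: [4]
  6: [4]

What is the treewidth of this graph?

1

A width-1 tree decomposition is:
Bags: B1 = {4, 6}  B2 = {3, 4}  B3 = {1, 4}  B4 = {0, 4}  B5 = {4, 5}  B6 = {2, 4}
Tree: B1–B2, B2–B3, B1–B4, B4–B5, B4–B6
Every bag has size at most 2, so the width is 2 − 1 = 1 and tw(G) ≤ 1. Since G has at least one edge (e.g. 4–6), it is not an edgeless graph, so tw(G) ≥ 1. Hence tw(G) = 1 exactly.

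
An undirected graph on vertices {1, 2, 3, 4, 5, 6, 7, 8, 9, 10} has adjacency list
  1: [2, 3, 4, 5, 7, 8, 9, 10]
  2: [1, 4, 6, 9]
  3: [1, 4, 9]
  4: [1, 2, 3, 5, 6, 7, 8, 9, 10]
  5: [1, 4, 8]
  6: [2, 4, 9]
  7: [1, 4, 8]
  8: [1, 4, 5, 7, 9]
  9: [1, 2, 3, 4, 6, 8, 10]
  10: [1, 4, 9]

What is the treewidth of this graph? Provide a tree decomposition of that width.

Each bag holds 4 vertices, so the decomposition has width 3, which upper-bounds the treewidth. For the lower bound, the 4 vertices {1, 4, 8, 9} are pairwise adjacent, and any tree decomposition puts a clique entirely inside one bag — forcing width ≥ 3. The upper and lower bounds meet at 3, so that is the treewidth.

Treewidth 3.
Bags: B1 = {1, 2, 4, 9}  B2 = {2, 4, 6, 9}  B3 = {1, 4, 8, 9}  B4 = {1, 4, 9, 10}  B5 = {1, 4, 7, 8}  B6 = {1, 3, 4, 9}  B7 = {1, 4, 5, 8}
Tree: B1–B2, B1–B3, B3–B4, B3–B5, B4–B6, B5–B7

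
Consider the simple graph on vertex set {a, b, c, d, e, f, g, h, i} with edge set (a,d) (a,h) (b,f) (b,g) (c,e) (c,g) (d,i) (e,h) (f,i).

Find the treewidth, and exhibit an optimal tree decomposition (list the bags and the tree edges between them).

Each bag holds 3 vertices, so the decomposition has width 2, which upper-bounds the treewidth. Since i–d–a–h–e–c–g–b–f–i is a cycle in G, G is not acyclic. Forests are exactly the graphs of treewidth ≤ 1, so tw(G) ≥ 2. Combining the bounds, tw(G) = 2.

Treewidth 2.
One such decomposition:
Bags: B1 = {a, d, i}  B2 = {a, h, i}  B3 = {e, h, i}  B4 = {c, e, i}  B5 = {c, g, i}  B6 = {b, g, i}  B7 = {b, f, i}
Tree: B1–B2, B2–B3, B3–B4, B4–B5, B5–B6, B6–B7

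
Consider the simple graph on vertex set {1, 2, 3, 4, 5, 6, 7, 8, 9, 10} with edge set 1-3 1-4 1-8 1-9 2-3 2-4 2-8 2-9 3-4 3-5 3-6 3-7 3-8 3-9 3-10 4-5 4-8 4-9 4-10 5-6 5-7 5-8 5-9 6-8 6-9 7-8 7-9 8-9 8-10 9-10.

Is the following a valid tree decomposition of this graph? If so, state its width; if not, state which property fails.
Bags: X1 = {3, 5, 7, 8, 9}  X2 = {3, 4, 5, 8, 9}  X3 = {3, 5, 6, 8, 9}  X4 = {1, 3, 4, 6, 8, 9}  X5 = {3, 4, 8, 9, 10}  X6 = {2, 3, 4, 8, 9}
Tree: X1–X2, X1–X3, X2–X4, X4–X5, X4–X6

A tree decomposition must satisfy three properties: every vertex lies in some bag; for every edge, both endpoints lie together in some bag; and for every vertex, the bags containing it form a connected subtree. Here bags containing vertex 6 are not connected in the tree, so the decomposition is invalid.

No — bags containing vertex 6 are not connected in the tree.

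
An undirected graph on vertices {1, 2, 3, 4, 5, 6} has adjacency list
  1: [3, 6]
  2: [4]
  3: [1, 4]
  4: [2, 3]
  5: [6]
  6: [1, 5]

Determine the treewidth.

A width-1 tree decomposition is:
Bags: B1 = {2, 4}  B2 = {3, 4}  B3 = {1, 3}  B4 = {1, 6}  B5 = {5, 6}
Tree: B1–B2, B2–B3, B3–B4, B4–B5
Each bag holds 2 vertices, so the decomposition has width 1, which upper-bounds the treewidth. G has an edge, so its treewidth is at least 1. The upper and lower bounds meet at 1, so that is the treewidth.

1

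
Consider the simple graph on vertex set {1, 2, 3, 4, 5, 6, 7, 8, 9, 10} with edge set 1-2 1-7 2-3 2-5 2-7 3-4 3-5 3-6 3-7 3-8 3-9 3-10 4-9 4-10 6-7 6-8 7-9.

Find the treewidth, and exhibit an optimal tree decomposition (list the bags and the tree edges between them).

The largest bag has 3 vertices, giving width 2; this decomposition certifies tw(G) ≤ 2. Conversely, {1, 2, 7} is a clique of size 3, and the vertices of any clique must share a bag in every tree decomposition; so some bag has ≥ 3 vertices and tw(G) ≥ 2. Therefore the treewidth is 2.

Treewidth 2.
Bags: B1 = {2, 3, 7}  B2 = {3, 7, 9}  B3 = {2, 3, 5}  B4 = {3, 6, 7}  B5 = {3, 6, 8}  B6 = {3, 4, 9}  B7 = {3, 4, 10}  B8 = {1, 2, 7}
Tree: B1–B2, B1–B3, B1–B4, B4–B5, B2–B6, B6–B7, B1–B8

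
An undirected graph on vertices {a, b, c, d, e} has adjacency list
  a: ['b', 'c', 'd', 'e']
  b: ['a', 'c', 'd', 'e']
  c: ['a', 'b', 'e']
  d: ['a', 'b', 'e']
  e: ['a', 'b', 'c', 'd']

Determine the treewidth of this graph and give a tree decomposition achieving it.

Each bag holds 4 vertices, so the decomposition has width 3, which upper-bounds the treewidth. For the lower bound, the 4 vertices {a, b, d, e} are pairwise adjacent, and any tree decomposition puts a clique entirely inside one bag — forcing width ≥ 3. Therefore the treewidth is 3.

Treewidth 3.
Bags: B1 = {a, b, c, e}  B2 = {a, b, d, e}
Tree: B1–B2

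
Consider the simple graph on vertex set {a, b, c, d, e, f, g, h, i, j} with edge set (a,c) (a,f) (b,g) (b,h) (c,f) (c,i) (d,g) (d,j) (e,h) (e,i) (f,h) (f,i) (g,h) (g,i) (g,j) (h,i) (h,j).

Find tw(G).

2

A width-2 tree decomposition is:
Bags: B1 = {g, h, i}  B2 = {e, h, i}  B3 = {f, h, i}  B4 = {c, f, i}  B5 = {b, g, h}  B6 = {a, c, f}  B7 = {g, h, j}  B8 = {d, g, j}
Tree: B1–B2, B1–B3, B3–B4, B1–B5, B4–B6, B5–B7, B7–B8
The largest bag has 3 vertices, giving width 2; this decomposition certifies tw(G) ≤ 2. For the lower bound, the 3 vertices {d, g, j} are pairwise adjacent, and any tree decomposition puts a clique entirely inside one bag — forcing width ≥ 2. Combining the bounds, tw(G) = 2.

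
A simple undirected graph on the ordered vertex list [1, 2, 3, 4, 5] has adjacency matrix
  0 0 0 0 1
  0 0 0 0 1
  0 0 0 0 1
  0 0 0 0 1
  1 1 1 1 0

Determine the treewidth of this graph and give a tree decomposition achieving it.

Treewidth 1.
One optimal decomposition is:
Bags: B1 = {3, 5}  B2 = {2, 5}  B3 = {4, 5}  B4 = {1, 5}
Tree: B1–B2, B2–B3, B2–B4

Each bag holds 2 vertices, so the decomposition has width 1, which upper-bounds the treewidth. Since G has at least one edge (e.g. 3–5), it is not an edgeless graph, so tw(G) ≥ 1. Therefore the treewidth is 1.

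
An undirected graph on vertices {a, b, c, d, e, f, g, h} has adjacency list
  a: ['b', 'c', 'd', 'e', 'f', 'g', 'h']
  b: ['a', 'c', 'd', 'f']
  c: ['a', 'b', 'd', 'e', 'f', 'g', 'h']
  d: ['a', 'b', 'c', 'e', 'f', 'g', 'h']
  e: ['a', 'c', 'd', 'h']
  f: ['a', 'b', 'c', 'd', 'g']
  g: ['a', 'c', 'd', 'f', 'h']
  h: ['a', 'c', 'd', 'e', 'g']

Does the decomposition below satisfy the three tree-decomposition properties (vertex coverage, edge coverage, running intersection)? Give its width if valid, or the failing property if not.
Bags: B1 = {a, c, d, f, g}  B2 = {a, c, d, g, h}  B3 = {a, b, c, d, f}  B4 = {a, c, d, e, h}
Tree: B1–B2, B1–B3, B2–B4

Yes; width 4.

Checking the three conditions: (i) the bags cover all of {a, b, c, d, e, f, g, h}; (ii) for each edge, some bag contains both endpoints; (iii) the bags containing any fixed vertex form a subtree. All hold, so the decomposition is valid with width 5 − 1 = 4.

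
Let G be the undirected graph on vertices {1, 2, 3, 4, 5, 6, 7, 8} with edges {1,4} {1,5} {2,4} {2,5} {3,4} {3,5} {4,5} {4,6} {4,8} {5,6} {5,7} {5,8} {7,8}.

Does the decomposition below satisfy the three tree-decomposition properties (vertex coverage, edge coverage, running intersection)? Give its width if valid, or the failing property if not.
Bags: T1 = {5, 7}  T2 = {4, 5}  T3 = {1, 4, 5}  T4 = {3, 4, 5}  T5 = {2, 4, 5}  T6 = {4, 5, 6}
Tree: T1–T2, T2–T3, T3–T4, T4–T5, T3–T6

No — vertex 8 appears in no bag.

A tree decomposition must satisfy three properties: every vertex lies in some bag; for every edge, both endpoints lie together in some bag; and for every vertex, the bags containing it form a connected subtree. Here vertex 8 appears in no bag, so the decomposition is invalid.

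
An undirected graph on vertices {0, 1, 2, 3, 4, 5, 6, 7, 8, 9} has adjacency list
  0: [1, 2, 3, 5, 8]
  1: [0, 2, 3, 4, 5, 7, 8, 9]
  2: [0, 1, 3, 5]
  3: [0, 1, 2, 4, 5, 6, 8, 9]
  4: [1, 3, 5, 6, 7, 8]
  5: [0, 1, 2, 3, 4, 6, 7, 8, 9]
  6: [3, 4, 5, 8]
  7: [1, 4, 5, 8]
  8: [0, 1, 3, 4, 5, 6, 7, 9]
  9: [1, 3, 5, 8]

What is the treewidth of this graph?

A width-4 tree decomposition is:
Bags: B1 = {1, 3, 5, 8, 9}  B2 = {0, 1, 3, 5, 8}  B3 = {1, 3, 4, 5, 8}  B4 = {3, 4, 5, 6, 8}  B5 = {1, 4, 5, 7, 8}  B6 = {0, 1, 2, 3, 5}
Tree: B1–B2, B1–B3, B3–B4, B3–B5, B2–B6
Every bag has size at most 5, so the width is 5 − 1 = 4 and tw(G) ≤ 4. Conversely, {0, 1, 3, 5, 8} is a clique of size 5, and the vertices of any clique must share a bag in every tree decomposition; so some bag has ≥ 5 vertices and tw(G) ≥ 4. Therefore the treewidth is 4.

4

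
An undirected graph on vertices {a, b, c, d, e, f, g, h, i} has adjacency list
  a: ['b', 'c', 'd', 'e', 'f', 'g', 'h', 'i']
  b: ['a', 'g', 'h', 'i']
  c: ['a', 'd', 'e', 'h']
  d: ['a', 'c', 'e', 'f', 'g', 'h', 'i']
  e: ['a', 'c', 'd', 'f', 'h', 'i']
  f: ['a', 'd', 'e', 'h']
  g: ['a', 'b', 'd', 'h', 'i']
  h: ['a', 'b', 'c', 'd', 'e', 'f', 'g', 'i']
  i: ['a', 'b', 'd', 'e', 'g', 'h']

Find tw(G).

A width-4 tree decomposition is:
Bags: B1 = {a, c, d, e, h}  B2 = {a, d, e, h, i}  B3 = {a, d, e, f, h}  B4 = {a, d, g, h, i}  B5 = {a, b, g, h, i}
Tree: B1–B2, B1–B3, B2–B4, B4–B5
The largest bag has 5 vertices, giving width 4; this decomposition certifies tw(G) ≤ 4. For the lower bound, the 5 vertices {a, d, g, h, i} are pairwise adjacent, and any tree decomposition puts a clique entirely inside one bag — forcing width ≥ 4. Combining the bounds, tw(G) = 4.

4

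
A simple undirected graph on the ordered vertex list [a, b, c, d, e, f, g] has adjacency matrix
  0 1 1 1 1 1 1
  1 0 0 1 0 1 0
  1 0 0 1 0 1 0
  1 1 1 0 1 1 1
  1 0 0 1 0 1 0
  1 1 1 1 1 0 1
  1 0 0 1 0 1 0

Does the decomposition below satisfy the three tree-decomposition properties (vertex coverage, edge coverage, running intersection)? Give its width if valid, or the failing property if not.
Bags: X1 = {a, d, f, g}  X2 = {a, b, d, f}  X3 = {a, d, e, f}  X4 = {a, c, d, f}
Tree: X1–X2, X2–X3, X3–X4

Checking the three conditions: (i) the bags cover all of {a, b, c, d, e, f, g}; (ii) for each edge, some bag contains both endpoints; (iii) the bags containing any fixed vertex form a subtree. All hold, so the decomposition is valid with width 4 − 1 = 3.

Yes; width 3.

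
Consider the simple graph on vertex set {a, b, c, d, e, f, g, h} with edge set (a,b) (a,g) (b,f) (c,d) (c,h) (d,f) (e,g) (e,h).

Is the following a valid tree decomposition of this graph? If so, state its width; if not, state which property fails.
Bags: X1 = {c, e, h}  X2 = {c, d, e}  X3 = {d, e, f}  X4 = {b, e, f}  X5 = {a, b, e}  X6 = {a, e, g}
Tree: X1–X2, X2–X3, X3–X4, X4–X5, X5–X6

Checking the three conditions: (i) the bags cover all of {a, b, c, d, e, f, g, h}; (ii) for each edge, some bag contains both endpoints; (iii) the bags containing any fixed vertex form a subtree. All hold, so the decomposition is valid with width 3 − 1 = 2.

Yes; width 2.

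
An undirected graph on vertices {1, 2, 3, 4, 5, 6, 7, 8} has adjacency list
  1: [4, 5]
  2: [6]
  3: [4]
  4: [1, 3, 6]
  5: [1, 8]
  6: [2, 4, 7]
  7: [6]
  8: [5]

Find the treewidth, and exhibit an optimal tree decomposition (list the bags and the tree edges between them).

Treewidth 1.
Bags: B1 = {3, 4}  B2 = {1, 4}  B3 = {4, 6}  B4 = {1, 5}  B5 = {6, 7}  B6 = {2, 6}  B7 = {5, 8}
Tree: B1–B2, B2–B3, B2–B4, B3–B5, B3–B6, B4–B7

The largest bag has 2 vertices, giving width 1; this decomposition certifies tw(G) ≤ 1. G has an edge, so its treewidth is at least 1. Therefore the treewidth is 1.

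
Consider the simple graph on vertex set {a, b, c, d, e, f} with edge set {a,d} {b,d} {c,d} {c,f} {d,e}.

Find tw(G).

1

A width-1 tree decomposition is:
Bags: B1 = {c, d}  B2 = {a, d}  B3 = {d, e}  B4 = {c, f}  B5 = {b, d}
Tree: B1–B2, B2–B3, B1–B4, B3–B5
The largest bag has 2 vertices, giving width 1; this decomposition certifies tw(G) ≤ 1. Since G has at least one edge (e.g. c–d), it is not an edgeless graph, so tw(G) ≥ 1. Therefore the treewidth is 1.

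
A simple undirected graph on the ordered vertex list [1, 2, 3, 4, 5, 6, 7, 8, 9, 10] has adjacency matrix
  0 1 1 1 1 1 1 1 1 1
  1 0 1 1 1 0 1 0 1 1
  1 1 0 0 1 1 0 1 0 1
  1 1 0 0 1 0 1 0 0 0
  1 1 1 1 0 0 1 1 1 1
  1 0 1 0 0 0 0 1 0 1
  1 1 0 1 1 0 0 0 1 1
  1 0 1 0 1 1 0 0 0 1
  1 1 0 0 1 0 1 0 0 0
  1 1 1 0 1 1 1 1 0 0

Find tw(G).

4

A width-4 tree decomposition is:
Bags: B1 = {1, 2, 5, 7, 10}  B2 = {1, 2, 3, 5, 10}  B3 = {1, 2, 4, 5, 7}  B4 = {1, 3, 5, 8, 10}  B5 = {1, 3, 6, 8, 10}  B6 = {1, 2, 5, 7, 9}
Tree: B1–B2, B1–B3, B2–B4, B4–B5, B1–B6
The largest bag has 5 vertices, giving width 4; this decomposition certifies tw(G) ≤ 4. Conversely, {1, 3, 5, 8, 10} is a clique of size 5, and the vertices of any clique must share a bag in every tree decomposition; so some bag has ≥ 5 vertices and tw(G) ≥ 4. Combining the bounds, tw(G) = 4.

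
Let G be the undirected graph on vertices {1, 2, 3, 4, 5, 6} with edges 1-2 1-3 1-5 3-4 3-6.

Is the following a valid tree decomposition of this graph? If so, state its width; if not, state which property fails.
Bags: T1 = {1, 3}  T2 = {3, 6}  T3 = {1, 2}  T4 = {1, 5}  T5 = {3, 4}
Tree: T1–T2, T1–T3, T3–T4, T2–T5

Checking the three conditions: (i) the bags cover all of {1, 2, 3, 4, 5, 6}; (ii) for each edge, some bag contains both endpoints; (iii) the bags containing any fixed vertex form a subtree. All hold, so the decomposition is valid with width 2 − 1 = 1.

Yes; width 1.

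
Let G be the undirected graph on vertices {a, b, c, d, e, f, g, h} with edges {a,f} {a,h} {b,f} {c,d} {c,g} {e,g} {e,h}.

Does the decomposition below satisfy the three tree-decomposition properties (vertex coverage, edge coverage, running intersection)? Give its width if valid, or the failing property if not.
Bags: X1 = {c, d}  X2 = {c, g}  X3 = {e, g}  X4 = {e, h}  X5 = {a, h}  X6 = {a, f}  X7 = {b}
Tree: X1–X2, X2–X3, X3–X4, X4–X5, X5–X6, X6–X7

No — edge (f,b) lies in no bag.

A tree decomposition must satisfy three properties: every vertex lies in some bag; for every edge, both endpoints lie together in some bag; and for every vertex, the bags containing it form a connected subtree. Here edge (f,b) lies in no bag, so the decomposition is invalid.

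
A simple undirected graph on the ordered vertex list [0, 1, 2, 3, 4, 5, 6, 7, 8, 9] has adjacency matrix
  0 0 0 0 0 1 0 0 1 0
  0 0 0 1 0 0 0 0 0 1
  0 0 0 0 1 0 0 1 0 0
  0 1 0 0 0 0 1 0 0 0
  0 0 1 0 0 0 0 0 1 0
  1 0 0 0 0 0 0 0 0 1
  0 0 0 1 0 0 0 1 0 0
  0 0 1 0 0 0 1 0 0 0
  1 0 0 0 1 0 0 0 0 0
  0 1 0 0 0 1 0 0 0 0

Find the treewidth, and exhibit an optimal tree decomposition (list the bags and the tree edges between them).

Every bag has size at most 3, so the width is 3 − 1 = 2 and tw(G) ≤ 2. The edges 3–6–7–2–4–8–0–5–9–1–3 form a cycle, so G is not a tree and its treewidth is at least 2. The upper and lower bounds meet at 2, so that is the treewidth.

Treewidth 2.
Bags: B1 = {3, 6, 7}  B2 = {2, 3, 7}  B3 = {2, 3, 4}  B4 = {3, 4, 8}  B5 = {0, 3, 8}  B6 = {0, 3, 5}  B7 = {3, 5, 9}  B8 = {1, 3, 9}
Tree: B1–B2, B2–B3, B3–B4, B4–B5, B5–B6, B6–B7, B7–B8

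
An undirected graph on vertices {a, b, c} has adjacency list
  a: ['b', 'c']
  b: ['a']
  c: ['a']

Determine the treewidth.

1

A width-1 tree decomposition is:
Bags: B1 = {a, b}  B2 = {a, c}
Tree: B1–B2
Every bag has size at most 2, so the width is 2 − 1 = 1 and tw(G) ≤ 1. Since G has at least one edge (e.g. b–a), it is not an edgeless graph, so tw(G) ≥ 1. Combining the bounds, tw(G) = 1.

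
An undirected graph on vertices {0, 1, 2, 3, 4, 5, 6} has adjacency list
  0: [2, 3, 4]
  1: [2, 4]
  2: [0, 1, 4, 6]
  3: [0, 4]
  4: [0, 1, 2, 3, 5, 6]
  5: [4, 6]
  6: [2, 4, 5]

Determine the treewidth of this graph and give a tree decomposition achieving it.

The largest bag has 3 vertices, giving width 2; this decomposition certifies tw(G) ≤ 2. For the lower bound, the 3 vertices {0, 2, 4} are pairwise adjacent, and any tree decomposition puts a clique entirely inside one bag — forcing width ≥ 2. Hence tw(G) = 2 exactly.

Treewidth 2.
One such decomposition:
Bags: B1 = {2, 4, 6}  B2 = {4, 5, 6}  B3 = {0, 2, 4}  B4 = {0, 3, 4}  B5 = {1, 2, 4}
Tree: B1–B2, B1–B3, B3–B4, B1–B5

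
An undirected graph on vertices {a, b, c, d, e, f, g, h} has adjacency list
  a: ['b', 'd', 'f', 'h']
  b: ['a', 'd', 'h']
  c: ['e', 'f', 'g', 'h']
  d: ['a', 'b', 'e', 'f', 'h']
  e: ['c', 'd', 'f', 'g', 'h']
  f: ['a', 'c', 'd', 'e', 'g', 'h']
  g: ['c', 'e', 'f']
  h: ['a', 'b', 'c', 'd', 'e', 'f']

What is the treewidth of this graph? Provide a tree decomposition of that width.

Every bag has size at most 4, so the width is 4 − 1 = 3 and tw(G) ≤ 3. Conversely, {c, e, f, g} is a clique of size 4, and the vertices of any clique must share a bag in every tree decomposition; so some bag has ≥ 4 vertices and tw(G) ≥ 3. Combining the bounds, tw(G) = 3.

Treewidth 3.
One optimal decomposition is:
Bags: B1 = {a, d, f, h}  B2 = {d, e, f, h}  B3 = {c, e, f, h}  B4 = {c, e, f, g}  B5 = {a, b, d, h}
Tree: B1–B2, B2–B3, B3–B4, B1–B5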